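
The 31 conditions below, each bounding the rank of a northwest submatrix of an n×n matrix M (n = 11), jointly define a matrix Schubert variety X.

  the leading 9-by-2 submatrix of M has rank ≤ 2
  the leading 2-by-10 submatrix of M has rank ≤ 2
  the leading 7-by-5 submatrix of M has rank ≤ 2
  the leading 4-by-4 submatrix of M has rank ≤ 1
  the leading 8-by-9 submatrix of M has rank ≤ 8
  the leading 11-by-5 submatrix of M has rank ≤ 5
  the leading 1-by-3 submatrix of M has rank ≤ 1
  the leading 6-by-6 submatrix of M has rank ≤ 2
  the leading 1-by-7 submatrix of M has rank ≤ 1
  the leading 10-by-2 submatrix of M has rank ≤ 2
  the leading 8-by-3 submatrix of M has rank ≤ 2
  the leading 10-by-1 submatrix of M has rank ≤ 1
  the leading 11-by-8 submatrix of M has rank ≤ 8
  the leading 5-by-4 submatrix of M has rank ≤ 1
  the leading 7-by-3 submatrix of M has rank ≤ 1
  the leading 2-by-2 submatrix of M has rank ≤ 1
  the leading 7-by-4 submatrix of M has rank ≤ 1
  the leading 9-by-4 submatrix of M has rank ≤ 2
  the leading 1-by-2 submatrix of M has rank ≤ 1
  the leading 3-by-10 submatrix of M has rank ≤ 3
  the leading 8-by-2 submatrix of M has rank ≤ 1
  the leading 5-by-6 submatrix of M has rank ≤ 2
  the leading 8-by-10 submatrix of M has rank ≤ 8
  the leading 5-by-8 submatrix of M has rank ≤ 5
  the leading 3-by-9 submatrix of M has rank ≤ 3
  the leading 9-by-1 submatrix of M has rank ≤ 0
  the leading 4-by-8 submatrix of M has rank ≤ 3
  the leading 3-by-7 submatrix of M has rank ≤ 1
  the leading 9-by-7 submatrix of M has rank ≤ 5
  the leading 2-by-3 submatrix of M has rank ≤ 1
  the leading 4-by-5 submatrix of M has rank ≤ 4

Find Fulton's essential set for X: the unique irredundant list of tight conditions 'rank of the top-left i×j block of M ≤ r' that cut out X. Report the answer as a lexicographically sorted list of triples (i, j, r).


Propagating the 31 rank bounds to every northwest block:

  R[1]: 0  1  1  1  1  1  1  1  1  1  1
  R[2]: 0  1  1  1  1  1  1  2  2  2  2
  R[3]: 0  1  1  1  1  1  1  2  3  3  3
  R[4]: 0  1  1  1  2  2  2  3  4  4  4
  R[5]: 0  1  1  1  2  2  3  4  5  5  5
  R[6]: 0  1  1  1  2  2  3  4  5  6  6
  R[7]: 0  1  1  1  2  3  4  5  6  7  7
  R[8]: 0  1  2  2  3  4  5  6  7  8  8
  R[9]: 0  1  2  2  3  4  5  6  7  8  9
  R[10]: 1  2  3  3  4  5  6  7  8  9  10
  R[11]: 1  2  3  4  5  6  7  8  9  10  11

hence w(1..11) = (2, 8, 9, 5, 7, 10, 6, 3, 11, 1, 4).

|D(w)|=30, |Ess(w)|=5:

[(3, 7, 1), (6, 6, 2), (7, 4, 1), (9, 1, 0), (9, 4, 2)]


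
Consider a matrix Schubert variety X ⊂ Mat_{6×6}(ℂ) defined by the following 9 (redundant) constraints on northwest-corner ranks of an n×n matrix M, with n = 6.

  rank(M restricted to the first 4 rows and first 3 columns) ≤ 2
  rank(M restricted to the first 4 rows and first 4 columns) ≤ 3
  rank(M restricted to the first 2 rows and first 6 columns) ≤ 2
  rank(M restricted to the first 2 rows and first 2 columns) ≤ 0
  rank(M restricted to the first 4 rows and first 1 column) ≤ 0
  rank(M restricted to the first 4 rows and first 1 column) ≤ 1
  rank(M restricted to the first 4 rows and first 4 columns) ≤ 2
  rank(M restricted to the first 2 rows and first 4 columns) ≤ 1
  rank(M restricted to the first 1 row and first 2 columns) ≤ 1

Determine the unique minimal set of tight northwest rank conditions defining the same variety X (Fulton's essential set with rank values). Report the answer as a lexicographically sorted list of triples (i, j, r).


Recovering R(i,j) via the rank-extension bound from the 9 conditions:

  R[1]: 0 0 1 1 1 1
  R[2]: 0 0 1 1 2 2
  R[3]: 0 1 2 2 3 3
  R[4]: 0 1 2 2 3 4
  R[5]: 1 2 3 3 4 5
  R[6]: 1 2 3 4 5 6

so w = (3, 5, 2, 6, 1, 4).

D(w) has 8 cells with 4 SE-corners; essential set:

[(2, 2, 0), (2, 4, 1), (4, 1, 0), (4, 4, 2)]


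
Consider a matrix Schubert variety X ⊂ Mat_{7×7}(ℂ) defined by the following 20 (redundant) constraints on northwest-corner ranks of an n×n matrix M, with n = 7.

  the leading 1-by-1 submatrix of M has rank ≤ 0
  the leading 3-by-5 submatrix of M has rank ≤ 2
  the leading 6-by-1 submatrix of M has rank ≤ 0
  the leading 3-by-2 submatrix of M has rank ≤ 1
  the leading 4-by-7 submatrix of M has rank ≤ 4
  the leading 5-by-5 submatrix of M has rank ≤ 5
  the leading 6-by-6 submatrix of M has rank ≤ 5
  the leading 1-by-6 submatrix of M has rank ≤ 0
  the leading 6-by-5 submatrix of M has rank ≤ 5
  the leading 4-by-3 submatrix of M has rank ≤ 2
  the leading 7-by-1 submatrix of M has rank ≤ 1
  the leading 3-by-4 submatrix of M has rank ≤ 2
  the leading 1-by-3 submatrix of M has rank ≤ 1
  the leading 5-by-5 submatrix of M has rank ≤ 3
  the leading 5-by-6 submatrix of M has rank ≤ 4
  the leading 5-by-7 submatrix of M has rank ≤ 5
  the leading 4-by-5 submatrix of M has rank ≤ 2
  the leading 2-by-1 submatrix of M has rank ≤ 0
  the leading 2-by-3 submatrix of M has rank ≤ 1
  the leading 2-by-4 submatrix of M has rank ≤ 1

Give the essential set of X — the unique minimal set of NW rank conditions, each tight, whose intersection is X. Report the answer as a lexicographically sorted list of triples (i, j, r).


Recovering R(i,j) via the rank-extension bound from the 20 conditions:

  row 1: 0  0  0  0  0  0  1
  row 2: 0  1  1  1  1  1  2
  row 3: 0  1  2  2  2  2  3
  row 4: 0  1  2  2  2  3  4
  row 5: 0  1  2  3  3  4  5
  row 6: 0  1  2  3  4  5  6
  row 7: 1  2  3  4  5  6  7

second differences of R give the permutation w = (7, 2, 3, 6, 4, 5, 1).

ℓ(w)=13; the 3 essential cells (i,j,r):

[(1, 6, 0), (4, 5, 2), (6, 1, 0)]


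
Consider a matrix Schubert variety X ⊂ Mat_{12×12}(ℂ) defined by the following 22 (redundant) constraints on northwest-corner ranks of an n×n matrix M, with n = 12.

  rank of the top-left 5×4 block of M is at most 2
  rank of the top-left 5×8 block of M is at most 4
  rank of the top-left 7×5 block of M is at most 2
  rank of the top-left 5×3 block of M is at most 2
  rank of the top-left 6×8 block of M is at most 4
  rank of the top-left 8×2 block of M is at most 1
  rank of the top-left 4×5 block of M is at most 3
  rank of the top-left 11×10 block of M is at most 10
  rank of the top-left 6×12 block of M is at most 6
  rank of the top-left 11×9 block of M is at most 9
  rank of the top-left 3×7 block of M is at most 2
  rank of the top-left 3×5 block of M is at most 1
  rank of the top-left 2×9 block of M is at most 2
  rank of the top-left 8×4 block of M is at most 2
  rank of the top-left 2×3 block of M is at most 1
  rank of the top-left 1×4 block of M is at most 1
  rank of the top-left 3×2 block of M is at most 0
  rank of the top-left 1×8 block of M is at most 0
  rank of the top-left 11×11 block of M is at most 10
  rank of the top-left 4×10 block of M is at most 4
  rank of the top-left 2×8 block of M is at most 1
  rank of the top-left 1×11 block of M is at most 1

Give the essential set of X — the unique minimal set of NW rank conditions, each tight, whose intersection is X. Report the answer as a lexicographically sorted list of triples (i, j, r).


The tightest implied rank at each (i,j), from the 22 conditions:

  row 1: 0, 0, 0, 0, 0, 0, 0, 0, 1, 1, 1, 1
  row 2: 0, 0, 1, 1, 1, 1, 1, 1, 2, 2, 2, 2
  row 3: 0, 0, 1, 1, 1, 2, 2, 2, 3, 3, 3, 3
  row 4: 1, 1, 2, 2, 2, 3, 3, 3, 4, 4, 4, 4
  row 5: 1, 1, 2, 2, 2, 3, 4, 4, 5, 5, 5, 5
  row 6: 1, 1, 2, 2, 2, 3, 4, 4, 5, 6, 6, 6
  row 7: 1, 1, 2, 2, 2, 3, 4, 5, 6, 7, 7, 7
  row 8: 1, 1, 2, 2, 3, 4, 5, 6, 7, 8, 8, 8
  row 9: 1, 2, 3, 3, 4, 5, 6, 7, 8, 9, 9, 9
  row 10: 1, 2, 3, 4, 5, 6, 7, 8, 9, 10, 10, 10
  row 11: 1, 2, 3, 4, 5, 6, 7, 8, 9, 10, 10, 11
  row 12: 1, 2, 3, 4, 5, 6, 7, 8, 9, 10, 11, 12

so w = (9, 3, 6, 1, 7, 10, 8, 5, 2, 4, 12, 11).

Fulton essential set (8 of the 27 Rothe cells):

[(1, 8, 0), (3, 2, 0), (3, 5, 1), (6, 8, 4), (7, 5, 2), (8, 2, 1), (8, 4, 2), (11, 11, 10)]


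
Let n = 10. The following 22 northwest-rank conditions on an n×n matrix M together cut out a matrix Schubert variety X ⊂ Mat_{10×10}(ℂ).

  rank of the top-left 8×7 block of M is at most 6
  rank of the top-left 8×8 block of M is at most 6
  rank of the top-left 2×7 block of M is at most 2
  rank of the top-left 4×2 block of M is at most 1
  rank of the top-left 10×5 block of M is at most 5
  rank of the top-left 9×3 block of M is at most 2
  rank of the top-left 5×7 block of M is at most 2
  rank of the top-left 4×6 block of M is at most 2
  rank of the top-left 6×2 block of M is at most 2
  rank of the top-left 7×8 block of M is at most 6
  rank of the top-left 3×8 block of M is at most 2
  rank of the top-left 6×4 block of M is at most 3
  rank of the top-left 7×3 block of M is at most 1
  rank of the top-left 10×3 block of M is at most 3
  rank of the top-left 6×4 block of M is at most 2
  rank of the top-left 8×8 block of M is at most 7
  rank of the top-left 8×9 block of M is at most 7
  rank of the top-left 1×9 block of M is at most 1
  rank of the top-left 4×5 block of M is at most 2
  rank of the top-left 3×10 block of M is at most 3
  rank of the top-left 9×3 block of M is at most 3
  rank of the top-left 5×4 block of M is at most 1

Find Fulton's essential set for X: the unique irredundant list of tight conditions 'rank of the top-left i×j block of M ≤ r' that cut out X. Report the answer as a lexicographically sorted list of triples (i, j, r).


The tightest implied rank at each (i,j), from the 22 conditions:

  R[1]: 1  1  1  1  1  1  1  1  1  1
  R[2]: 1  1  1  1  2  2  2  2  2  2
  R[3]: 1  1  1  1  2  2  2  2  3  3
  R[4]: 1  1  1  1  2  2  2  3  4  4
  R[5]: 1  1  1  1  2  2  2  3  4  5
  R[6]: 1  1  1  2  3  3  3  4  5  6
  R[7]: 1  1  1  2  3  4  4  5  6  7
  R[8]: 1  2  2  3  4  5  5  6  7  8
  R[9]: 1  2  2  3  4  5  6  7  8  9
  R[10]: 1  2  3  4  5  6  7  8  9  10

giving w = (1, 5, 9, 8, 10, 4, 6, 2, 7, 3) via Δ²R.

Fulton essential set (5 of the 24 Rothe cells):

[(3, 8, 2), (5, 4, 1), (5, 7, 2), (7, 3, 1), (9, 3, 2)]


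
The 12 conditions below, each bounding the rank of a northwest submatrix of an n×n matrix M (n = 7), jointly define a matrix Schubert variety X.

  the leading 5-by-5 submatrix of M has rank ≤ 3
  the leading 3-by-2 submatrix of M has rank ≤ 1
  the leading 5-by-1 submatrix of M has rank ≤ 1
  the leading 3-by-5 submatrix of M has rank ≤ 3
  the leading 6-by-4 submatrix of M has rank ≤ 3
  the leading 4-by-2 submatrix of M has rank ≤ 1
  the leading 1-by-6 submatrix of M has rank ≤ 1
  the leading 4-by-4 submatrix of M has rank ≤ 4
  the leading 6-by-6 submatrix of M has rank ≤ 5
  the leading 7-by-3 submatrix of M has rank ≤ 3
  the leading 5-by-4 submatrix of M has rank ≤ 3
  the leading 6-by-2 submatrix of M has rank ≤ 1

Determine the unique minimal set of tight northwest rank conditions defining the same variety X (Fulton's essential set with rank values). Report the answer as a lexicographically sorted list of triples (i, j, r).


Computing R[i][j] = min implied NW-rank bound (n=7, 12 conditions):

  1 | 1 | 1 | 1 | 1 | 1 | 1
  1 | 1 | 2 | 2 | 2 | 2 | 2
  1 | 1 | 2 | 3 | 3 | 3 | 3
  1 | 1 | 2 | 3 | 3 | 4 | 4
  1 | 1 | 2 | 3 | 3 | 4 | 5
  1 | 1 | 2 | 3 | 4 | 5 | 6
  1 | 2 | 3 | 4 | 5 | 6 | 7

hence w(1..7) = (1, 3, 4, 6, 7, 5, 2).

D(w) has 7 cells with 2 SE-corners; essential set:

[(5, 5, 3), (6, 2, 1)]


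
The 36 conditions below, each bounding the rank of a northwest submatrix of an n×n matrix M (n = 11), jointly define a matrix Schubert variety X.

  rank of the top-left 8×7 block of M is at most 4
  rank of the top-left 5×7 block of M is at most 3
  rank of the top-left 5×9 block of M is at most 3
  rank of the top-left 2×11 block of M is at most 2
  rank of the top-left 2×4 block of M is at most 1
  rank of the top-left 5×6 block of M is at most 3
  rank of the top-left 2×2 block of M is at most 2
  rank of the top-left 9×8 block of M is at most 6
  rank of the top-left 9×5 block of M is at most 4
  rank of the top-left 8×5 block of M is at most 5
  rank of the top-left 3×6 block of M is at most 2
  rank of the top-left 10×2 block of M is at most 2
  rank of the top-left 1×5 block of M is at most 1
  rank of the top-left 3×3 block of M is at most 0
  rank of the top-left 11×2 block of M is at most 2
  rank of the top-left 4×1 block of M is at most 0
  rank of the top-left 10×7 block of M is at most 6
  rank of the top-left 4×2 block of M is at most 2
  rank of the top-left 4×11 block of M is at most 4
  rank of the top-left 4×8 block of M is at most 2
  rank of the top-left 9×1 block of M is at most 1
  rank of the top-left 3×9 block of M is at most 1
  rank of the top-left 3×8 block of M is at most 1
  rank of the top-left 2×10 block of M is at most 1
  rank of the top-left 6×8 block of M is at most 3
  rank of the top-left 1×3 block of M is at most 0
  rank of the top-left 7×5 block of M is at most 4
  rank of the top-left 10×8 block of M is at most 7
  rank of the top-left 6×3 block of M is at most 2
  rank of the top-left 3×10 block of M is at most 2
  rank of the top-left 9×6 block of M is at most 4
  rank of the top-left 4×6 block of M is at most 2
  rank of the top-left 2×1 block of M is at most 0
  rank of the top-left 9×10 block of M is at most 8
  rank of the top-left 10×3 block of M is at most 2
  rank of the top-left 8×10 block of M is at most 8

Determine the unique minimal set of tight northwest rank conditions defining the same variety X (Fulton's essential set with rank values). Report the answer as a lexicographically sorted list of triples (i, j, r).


The tightest implied rank at each (i,j), from the 36 conditions:

  i=1: 0, 0, 0, 1, 1, 1, 1, 1, 1, 1, 1
  i=2: 0, 0, 0, 1, 1, 1, 1, 1, 1, 1, 2
  i=3: 0, 0, 0, 1, 1, 1, 1, 1, 1, 2, 3
  i=4: 0, 1, 1, 2, 2, 2, 2, 2, 2, 3, 4
  i=5: 1, 2, 2, 3, 3, 3, 3, 3, 3, 4, 5
  i=6: 1, 2, 2, 3, 3, 3, 3, 3, 4, 5, 6
  i=7: 1, 2, 2, 3, 4, 4, 4, 4, 5, 6, 7
  i=8: 1, 2, 2, 3, 4, 4, 4, 5, 6, 7, 8
  i=9: 1, 2, 2, 3, 4, 4, 5, 6, 7, 8, 9
  i=10: 1, 2, 2, 3, 4, 5, 6, 7, 8, 9, 10
  i=11: 1, 2, 3, 4, 5, 6, 7, 8, 9, 10, 11

giving w = (4, 11, 10, 2, 1, 9, 5, 8, 7, 6, 3) via Δ²R.

Rothe diagram D(w) (33 cells), 8 SE-corners (essential conditions):

[(2, 10, 1), (3, 3, 0), (3, 9, 1), (4, 1, 0), (6, 8, 3), (8, 7, 4), (9, 6, 4), (10, 3, 2)]


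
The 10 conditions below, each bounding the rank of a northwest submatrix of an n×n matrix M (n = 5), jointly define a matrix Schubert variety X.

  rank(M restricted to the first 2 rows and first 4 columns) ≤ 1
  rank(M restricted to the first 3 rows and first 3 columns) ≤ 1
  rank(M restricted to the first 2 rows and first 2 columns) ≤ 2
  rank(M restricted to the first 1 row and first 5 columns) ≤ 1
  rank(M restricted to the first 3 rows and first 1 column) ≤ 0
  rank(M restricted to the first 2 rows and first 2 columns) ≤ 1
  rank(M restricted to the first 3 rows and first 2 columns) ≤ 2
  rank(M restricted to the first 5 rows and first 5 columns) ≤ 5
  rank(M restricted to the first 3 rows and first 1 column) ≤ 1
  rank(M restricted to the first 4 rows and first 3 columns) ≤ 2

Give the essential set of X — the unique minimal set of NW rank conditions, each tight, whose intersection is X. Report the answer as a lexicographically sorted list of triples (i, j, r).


Computing R[i][j] = min implied NW-rank bound (n=5, 10 conditions):

  0 | 1 | 1 | 1 | 1
  0 | 1 | 1 | 1 | 2
  0 | 1 | 1 | 2 | 3
  1 | 2 | 2 | 3 | 4
  1 | 2 | 3 | 4 | 5

so w = (2, 5, 4, 1, 3).

Rothe diagram D(w) (6 cells), 3 SE-corners (essential conditions):

[(2, 4, 1), (3, 1, 0), (3, 3, 1)]


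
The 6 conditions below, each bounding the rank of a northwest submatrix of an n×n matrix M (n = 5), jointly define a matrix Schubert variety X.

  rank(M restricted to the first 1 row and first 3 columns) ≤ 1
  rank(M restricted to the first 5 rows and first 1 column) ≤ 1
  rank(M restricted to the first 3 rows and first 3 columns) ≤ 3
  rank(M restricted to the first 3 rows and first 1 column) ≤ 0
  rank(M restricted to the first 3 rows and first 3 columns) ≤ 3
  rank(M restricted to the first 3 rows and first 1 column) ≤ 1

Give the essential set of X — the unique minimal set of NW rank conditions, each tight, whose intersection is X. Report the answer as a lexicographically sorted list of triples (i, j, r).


Recovering R(i,j) via the rank-extension bound from the 6 conditions:

  row 1: 0 | 1 | 1 | 1 | 1
  row 2: 0 | 1 | 2 | 2 | 2
  row 3: 0 | 1 | 2 | 3 | 3
  row 4: 1 | 2 | 3 | 4 | 4
  row 5: 1 | 2 | 3 | 4 | 5

giving w = (2, 3, 4, 1, 5) via Δ²R.

1 SE-corner of the 3-cell Rothe diagram gives Ess(w):

[(3, 1, 0)]


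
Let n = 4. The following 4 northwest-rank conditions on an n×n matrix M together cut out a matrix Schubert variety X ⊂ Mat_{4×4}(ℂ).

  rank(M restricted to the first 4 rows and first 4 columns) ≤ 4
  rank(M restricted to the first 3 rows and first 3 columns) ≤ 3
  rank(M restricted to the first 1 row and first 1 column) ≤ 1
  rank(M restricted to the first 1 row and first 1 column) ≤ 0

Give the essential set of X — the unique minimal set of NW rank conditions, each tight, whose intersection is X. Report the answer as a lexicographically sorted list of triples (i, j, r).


Reconstructing r_w from the 4 given conditions:

  row 1: 0  1  1  1
  row 2: 1  2  2  2
  row 3: 1  2  3  3
  row 4: 1  2  3  4

so w = (2, 1, 3, 4).

1 SE-corner of the 1-cell Rothe diagram gives Ess(w):

[(1, 1, 0)]


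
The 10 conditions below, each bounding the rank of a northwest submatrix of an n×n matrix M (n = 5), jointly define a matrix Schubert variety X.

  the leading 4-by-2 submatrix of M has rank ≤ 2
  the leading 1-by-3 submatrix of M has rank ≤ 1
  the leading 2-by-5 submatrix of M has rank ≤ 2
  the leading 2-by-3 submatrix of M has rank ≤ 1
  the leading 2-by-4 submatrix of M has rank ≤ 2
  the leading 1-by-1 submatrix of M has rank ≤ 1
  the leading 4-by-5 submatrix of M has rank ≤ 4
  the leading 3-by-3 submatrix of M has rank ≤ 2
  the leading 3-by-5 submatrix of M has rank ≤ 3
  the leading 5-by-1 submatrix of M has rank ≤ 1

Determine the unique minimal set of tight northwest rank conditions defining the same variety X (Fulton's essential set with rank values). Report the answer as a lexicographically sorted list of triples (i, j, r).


Computing R[i][j] = min implied NW-rank bound (n=5, 10 conditions):

  R[1]: 1  1  1  1  1
  R[2]: 1  1  1  2  2
  R[3]: 1  2  2  3  3
  R[4]: 1  2  3  4  4
  R[5]: 1  2  3  4  5

second differences of R give the permutation w = (1, 4, 2, 3, 5).

|D(w)|=2, |Ess(w)|=1:

[(2, 3, 1)]


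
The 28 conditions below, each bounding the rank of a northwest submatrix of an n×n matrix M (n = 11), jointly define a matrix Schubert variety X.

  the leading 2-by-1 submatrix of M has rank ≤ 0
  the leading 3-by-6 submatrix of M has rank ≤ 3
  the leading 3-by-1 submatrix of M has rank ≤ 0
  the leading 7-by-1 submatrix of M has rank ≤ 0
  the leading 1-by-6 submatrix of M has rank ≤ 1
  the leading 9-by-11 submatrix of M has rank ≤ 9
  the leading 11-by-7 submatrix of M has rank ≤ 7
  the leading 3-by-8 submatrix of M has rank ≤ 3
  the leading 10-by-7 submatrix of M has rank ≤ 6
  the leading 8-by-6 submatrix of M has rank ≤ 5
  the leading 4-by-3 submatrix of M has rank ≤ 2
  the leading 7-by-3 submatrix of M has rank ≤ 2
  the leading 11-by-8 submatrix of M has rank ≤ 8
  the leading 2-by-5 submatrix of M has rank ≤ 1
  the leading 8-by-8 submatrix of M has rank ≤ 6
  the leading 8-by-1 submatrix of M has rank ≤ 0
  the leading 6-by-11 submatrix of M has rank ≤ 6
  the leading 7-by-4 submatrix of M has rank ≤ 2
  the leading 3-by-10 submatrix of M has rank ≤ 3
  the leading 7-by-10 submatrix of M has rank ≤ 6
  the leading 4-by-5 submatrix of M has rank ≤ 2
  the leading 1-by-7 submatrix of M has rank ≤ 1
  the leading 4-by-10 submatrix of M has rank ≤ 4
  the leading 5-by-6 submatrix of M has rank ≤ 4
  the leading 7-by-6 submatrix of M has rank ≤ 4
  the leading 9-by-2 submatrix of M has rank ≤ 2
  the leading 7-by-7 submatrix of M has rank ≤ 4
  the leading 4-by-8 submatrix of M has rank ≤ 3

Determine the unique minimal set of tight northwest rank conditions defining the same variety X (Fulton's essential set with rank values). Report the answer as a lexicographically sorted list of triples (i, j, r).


Propagating the 28 rank bounds to every northwest block:

  i=1: 0  1  1  1  1  1  1  1  1  1  1
  i=2: 0  1  1  1  1  2  2  2  2  2  2
  i=3: 0  1  2  2  2  3  3  3  3  3  3
  i=4: 0  1  2  2  2  3  3  3  4  4  4
  i=5: 0  1  2  2  3  4  4  4  5  5  5
  i=6: 0  1  2  2  3  4  4  5  6  6  6
  i=7: 0  1  2  2  3  4  4  5  6  6  7
  i=8: 0  1  2  3  4  5  5  6  7  7  8
  i=9: 1  2  3  4  5  6  6  7  8  8  9
  i=10: 1  2  3  4  5  6  6  7  8  9  10
  i=11: 1  2  3  4  5  6  7  8  9  10  11

hence w(1..11) = (2, 6, 3, 9, 5, 8, 11, 4, 1, 10, 7).

|D(w)|=22, |Ess(w)|=8:

[(2, 5, 1), (4, 5, 2), (4, 8, 3), (7, 4, 2), (7, 7, 4), (7, 10, 6), (8, 1, 0), (10, 7, 6)]


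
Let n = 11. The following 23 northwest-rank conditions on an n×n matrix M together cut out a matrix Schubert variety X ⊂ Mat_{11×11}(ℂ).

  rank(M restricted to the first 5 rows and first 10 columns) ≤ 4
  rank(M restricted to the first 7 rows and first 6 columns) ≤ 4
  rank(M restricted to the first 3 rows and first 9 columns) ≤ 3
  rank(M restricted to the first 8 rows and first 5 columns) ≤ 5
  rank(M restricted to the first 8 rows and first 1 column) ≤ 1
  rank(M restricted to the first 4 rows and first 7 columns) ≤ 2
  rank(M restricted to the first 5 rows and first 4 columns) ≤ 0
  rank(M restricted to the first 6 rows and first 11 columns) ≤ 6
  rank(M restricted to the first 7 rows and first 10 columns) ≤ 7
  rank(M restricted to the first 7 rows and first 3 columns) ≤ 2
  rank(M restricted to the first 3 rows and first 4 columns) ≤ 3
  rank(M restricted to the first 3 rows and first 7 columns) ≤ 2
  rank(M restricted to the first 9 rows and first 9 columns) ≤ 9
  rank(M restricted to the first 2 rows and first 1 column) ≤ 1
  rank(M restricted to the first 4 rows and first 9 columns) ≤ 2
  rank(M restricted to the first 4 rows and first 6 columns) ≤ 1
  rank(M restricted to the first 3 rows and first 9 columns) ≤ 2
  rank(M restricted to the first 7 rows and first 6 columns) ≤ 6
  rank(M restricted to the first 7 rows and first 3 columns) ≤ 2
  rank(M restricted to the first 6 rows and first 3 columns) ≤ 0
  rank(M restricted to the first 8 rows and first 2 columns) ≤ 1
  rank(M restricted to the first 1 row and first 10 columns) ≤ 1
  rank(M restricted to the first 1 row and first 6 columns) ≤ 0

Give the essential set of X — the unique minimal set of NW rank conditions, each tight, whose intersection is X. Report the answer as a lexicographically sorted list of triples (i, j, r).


Computing R[i][j] = min implied NW-rank bound (n=11, 23 conditions):

  0 0 0 0 0 0 1 1 1 1 1
  0 0 0 0 1 1 2 2 2 2 2
  0 0 0 0 1 1 2 2 2 3 3
  0 0 0 0 1 1 2 2 2 3 4
  0 0 0 0 1 2 3 3 3 4 5
  0 0 0 1 2 3 4 4 4 5 6
  1 1 1 2 3 4 5 5 5 6 7
  1 1 2 3 4 5 6 6 6 7 8
  1 2 3 4 5 6 7 7 7 8 9
  1 2 3 4 5 6 7 8 8 9 10
  1 2 3 4 5 6 7 8 9 10 11

so w = (7, 5, 10, 11, 6, 4, 1, 3, 2, 8, 9).

|D(w)|=32, |Ess(w)|=6:

[(1, 6, 0), (4, 6, 1), (4, 9, 2), (5, 4, 0), (6, 3, 0), (8, 2, 1)]


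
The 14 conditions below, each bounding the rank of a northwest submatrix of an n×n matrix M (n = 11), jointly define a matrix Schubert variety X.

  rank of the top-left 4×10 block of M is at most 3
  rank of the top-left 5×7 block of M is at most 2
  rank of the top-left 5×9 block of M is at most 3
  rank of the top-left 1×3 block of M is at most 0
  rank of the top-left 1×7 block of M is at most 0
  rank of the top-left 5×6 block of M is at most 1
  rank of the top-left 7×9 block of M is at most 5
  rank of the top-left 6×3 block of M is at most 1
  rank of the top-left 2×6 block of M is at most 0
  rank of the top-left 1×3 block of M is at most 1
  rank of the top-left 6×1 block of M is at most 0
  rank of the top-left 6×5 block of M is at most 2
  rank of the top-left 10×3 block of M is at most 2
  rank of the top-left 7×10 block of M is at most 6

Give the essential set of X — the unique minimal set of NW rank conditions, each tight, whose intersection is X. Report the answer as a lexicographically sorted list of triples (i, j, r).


Rank table r_w(11×11) implied by the 14 constraints:

  0 | 0 | 0 | 0 | 0 | 0 | 0 | 1 | 1 | 1 | 1
  0 | 0 | 0 | 0 | 0 | 0 | 1 | 2 | 2 | 2 | 2
  0 | 1 | 1 | 1 | 1 | 1 | 2 | 3 | 3 | 3 | 3
  0 | 1 | 1 | 1 | 1 | 1 | 2 | 3 | 3 | 3 | 4
  0 | 1 | 1 | 1 | 1 | 1 | 2 | 3 | 3 | 4 | 5
  0 | 1 | 1 | 2 | 2 | 2 | 3 | 4 | 4 | 5 | 6
  1 | 2 | 2 | 3 | 3 | 3 | 4 | 5 | 5 | 6 | 7
  1 | 2 | 2 | 3 | 4 | 4 | 5 | 6 | 6 | 7 | 8
  1 | 2 | 2 | 3 | 4 | 5 | 6 | 7 | 7 | 8 | 9
  1 | 2 | 2 | 3 | 4 | 5 | 6 | 7 | 8 | 9 | 10
  1 | 2 | 3 | 4 | 5 | 6 | 7 | 8 | 9 | 10 | 11

so w = (8, 7, 2, 11, 10, 4, 1, 5, 6, 9, 3).

Rothe diagram D(w) (32 cells), 8 SE-corners (essential conditions):

[(1, 7, 0), (2, 6, 0), (4, 10, 3), (5, 6, 1), (5, 9, 3), (6, 1, 0), (6, 3, 1), (10, 3, 2)]


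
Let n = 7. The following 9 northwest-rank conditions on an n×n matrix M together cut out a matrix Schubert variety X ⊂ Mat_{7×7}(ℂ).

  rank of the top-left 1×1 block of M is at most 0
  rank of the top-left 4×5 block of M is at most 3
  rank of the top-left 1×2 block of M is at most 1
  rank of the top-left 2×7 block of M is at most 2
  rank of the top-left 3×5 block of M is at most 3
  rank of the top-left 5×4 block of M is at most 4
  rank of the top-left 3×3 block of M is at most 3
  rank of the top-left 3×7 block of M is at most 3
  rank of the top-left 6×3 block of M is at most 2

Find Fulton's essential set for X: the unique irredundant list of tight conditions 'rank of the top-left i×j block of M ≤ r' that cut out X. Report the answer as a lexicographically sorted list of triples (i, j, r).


Propagating the 9 rank bounds to every northwest block:

  0 1 1 1 1 1 1
  1 2 2 2 2 2 2
  1 2 2 3 3 3 3
  1 2 2 3 3 4 4
  1 2 2 3 4 5 5
  1 2 2 3 4 5 6
  1 2 3 4 5 6 7

the unique w with this rank table is (2, 1, 4, 6, 5, 7, 3).

D(w) has 6 cells with 3 SE-corners; essential set:

[(1, 1, 0), (4, 5, 3), (6, 3, 2)]


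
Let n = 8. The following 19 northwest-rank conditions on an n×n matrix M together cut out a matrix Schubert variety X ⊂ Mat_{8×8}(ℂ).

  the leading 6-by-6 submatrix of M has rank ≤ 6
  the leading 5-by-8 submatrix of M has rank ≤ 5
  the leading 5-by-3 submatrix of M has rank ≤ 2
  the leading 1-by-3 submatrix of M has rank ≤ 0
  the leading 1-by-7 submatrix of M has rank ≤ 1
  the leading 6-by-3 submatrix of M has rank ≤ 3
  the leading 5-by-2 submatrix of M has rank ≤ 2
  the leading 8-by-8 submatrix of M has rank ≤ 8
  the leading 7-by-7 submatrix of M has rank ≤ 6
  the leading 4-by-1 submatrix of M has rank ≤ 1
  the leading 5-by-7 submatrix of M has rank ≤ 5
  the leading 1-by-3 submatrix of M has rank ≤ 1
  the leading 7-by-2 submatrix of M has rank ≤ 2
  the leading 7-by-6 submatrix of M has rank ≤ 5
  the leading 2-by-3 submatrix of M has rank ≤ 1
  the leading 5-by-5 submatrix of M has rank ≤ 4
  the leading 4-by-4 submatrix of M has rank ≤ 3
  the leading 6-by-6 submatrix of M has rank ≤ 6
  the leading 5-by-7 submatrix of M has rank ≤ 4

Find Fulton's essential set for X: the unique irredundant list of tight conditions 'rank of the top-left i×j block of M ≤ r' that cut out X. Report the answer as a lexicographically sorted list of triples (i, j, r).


The tightest implied rank at each (i,j), from the 19 conditions:

  0, 0, 0, 1, 1, 1, 1, 1
  1, 1, 1, 2, 2, 2, 2, 2
  1, 2, 2, 3, 3, 3, 3, 3
  1, 2, 2, 3, 4, 4, 4, 4
  1, 2, 2, 3, 4, 4, 4, 5
  1, 2, 3, 4, 5, 5, 5, 6
  1, 2, 3, 4, 5, 5, 6, 7
  1, 2, 3, 4, 5, 6, 7, 8

the unique w with this rank table is (4, 1, 2, 5, 8, 3, 7, 6).

ℓ(w)=8; the 4 essential cells (i,j,r):

[(1, 3, 0), (5, 3, 2), (5, 7, 4), (7, 6, 5)]


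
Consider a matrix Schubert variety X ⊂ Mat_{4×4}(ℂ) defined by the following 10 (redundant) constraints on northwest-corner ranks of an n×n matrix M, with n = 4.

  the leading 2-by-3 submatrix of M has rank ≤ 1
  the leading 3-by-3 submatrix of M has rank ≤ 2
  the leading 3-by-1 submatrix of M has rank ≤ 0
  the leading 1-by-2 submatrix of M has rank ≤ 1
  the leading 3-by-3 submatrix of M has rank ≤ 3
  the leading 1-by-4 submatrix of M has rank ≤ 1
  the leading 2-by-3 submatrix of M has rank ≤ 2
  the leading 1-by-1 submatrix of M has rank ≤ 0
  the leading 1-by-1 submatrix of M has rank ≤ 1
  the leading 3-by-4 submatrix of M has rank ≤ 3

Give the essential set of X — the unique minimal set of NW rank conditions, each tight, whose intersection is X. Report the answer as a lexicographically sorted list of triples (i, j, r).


Computing R[i][j] = min implied NW-rank bound (n=4, 10 conditions):

  R[1]: 0  1  1  1
  R[2]: 0  1  1  2
  R[3]: 0  1  2  3
  R[4]: 1  2  3  4

so w = (2, 4, 3, 1).

Fulton essential set (2 of the 4 Rothe cells):

[(2, 3, 1), (3, 1, 0)]


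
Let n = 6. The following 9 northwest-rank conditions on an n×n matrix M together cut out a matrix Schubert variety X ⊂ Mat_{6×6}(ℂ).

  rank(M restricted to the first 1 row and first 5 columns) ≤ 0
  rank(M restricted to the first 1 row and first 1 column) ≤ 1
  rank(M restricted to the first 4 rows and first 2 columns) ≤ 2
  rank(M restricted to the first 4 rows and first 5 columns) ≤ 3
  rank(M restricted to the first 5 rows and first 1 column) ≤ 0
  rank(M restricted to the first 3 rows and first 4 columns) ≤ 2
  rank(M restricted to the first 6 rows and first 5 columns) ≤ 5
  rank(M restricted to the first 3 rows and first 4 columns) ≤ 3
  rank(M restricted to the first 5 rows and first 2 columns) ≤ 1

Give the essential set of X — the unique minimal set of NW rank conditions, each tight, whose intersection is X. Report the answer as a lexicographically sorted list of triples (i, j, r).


Rank table r_w(6×6) implied by the 9 constraints:

  i=1: 0  0  0  0  0  1
  i=2: 0  1  1  1  1  2
  i=3: 0  1  2  2  2  3
  i=4: 0  1  2  3  3  4
  i=5: 0  1  2  3  4  5
  i=6: 1  2  3  4  5  6

the unique w with this rank table is (6, 2, 3, 4, 5, 1).

D(w) has 9 cells with 2 SE-corners; essential set:

[(1, 5, 0), (5, 1, 0)]


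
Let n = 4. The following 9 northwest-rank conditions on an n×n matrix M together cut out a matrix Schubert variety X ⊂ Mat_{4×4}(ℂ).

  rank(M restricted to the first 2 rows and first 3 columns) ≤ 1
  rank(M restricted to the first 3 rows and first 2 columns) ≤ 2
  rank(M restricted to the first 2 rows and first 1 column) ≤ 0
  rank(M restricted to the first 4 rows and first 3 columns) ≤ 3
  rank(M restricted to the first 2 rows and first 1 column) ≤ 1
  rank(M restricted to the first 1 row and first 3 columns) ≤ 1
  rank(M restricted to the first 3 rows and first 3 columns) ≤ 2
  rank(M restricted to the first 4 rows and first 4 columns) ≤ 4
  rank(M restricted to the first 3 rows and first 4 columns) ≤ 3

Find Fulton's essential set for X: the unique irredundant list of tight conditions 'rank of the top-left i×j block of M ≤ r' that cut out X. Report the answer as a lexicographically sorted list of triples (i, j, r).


Rank table r_w(4×4) implied by the 9 constraints:

  i=1: 0  1  1  1
  i=2: 0  1  1  2
  i=3: 1  2  2  3
  i=4: 1  2  3  4

reading off 1-entries of Δ²R: w = (2, 4, 1, 3).

Rothe diagram D(w) (3 cells), 2 SE-corners (essential conditions):

[(2, 1, 0), (2, 3, 1)]


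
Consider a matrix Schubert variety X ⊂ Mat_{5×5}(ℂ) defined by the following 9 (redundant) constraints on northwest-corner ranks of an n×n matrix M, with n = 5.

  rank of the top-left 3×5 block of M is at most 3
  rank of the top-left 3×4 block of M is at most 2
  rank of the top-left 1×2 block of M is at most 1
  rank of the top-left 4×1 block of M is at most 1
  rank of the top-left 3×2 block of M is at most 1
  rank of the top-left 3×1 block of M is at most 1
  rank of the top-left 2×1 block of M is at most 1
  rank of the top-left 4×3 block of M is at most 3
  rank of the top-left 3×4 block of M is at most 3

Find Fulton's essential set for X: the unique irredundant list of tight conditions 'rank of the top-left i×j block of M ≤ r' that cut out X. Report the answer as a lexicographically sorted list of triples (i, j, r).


Reconstructing r_w from the 9 given conditions:

  1, 1, 1, 1, 1
  1, 1, 2, 2, 2
  1, 1, 2, 2, 3
  1, 2, 3, 3, 4
  1, 2, 3, 4, 5

so w = (1, 3, 5, 2, 4).

D(w) has 3 cells with 2 SE-corners; essential set:

[(3, 2, 1), (3, 4, 2)]


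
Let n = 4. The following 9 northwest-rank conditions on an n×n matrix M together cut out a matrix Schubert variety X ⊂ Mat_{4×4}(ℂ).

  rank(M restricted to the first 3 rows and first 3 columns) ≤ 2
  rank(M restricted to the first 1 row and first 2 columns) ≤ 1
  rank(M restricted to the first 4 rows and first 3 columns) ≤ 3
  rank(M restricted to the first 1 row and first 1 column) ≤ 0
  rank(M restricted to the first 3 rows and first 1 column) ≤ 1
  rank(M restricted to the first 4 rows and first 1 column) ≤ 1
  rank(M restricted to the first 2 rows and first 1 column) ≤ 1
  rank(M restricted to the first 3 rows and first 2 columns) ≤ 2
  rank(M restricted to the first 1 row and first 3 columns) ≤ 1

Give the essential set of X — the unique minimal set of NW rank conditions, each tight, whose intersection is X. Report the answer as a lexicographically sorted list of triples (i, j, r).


Reconstructing r_w from the 9 given conditions:

  0, 1, 1, 1
  1, 2, 2, 2
  1, 2, 2, 3
  1, 2, 3, 4

giving w = (2, 1, 4, 3) via Δ²R.

2 SE-corners of the 2-cell Rothe diagram give Ess(w):

[(1, 1, 0), (3, 3, 2)]


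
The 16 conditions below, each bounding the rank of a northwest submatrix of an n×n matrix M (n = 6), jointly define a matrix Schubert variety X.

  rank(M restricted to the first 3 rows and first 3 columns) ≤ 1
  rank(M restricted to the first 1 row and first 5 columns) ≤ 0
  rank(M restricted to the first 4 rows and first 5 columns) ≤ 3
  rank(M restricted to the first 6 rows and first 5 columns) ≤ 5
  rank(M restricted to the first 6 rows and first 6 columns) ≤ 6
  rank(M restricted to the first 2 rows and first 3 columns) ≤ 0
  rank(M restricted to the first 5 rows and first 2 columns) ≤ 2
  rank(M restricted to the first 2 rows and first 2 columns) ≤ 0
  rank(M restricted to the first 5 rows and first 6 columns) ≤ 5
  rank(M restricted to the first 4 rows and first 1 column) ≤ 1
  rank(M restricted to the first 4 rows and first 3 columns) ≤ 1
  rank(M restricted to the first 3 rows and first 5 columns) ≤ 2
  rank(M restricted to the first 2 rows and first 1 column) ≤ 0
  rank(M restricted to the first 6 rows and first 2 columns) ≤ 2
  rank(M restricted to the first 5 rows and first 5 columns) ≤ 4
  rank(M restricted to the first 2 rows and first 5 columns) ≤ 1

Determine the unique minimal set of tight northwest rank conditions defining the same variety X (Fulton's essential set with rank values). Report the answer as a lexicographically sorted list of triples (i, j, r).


Rank table r_w(6×6) implied by the 16 constraints:

  R[1]: 0  0  0  0  0  1
  R[2]: 0  0  0  1  1  2
  R[3]: 1  1  1  2  2  3
  R[4]: 1  1  1  2  3  4
  R[5]: 1  2  2  3  4  5
  R[6]: 1  2  3  4  5  6

giving w = (6, 4, 1, 5, 2, 3) via Δ²R.

3 SE-corners of the 10-cell Rothe diagram give Ess(w):

[(1, 5, 0), (2, 3, 0), (4, 3, 1)]


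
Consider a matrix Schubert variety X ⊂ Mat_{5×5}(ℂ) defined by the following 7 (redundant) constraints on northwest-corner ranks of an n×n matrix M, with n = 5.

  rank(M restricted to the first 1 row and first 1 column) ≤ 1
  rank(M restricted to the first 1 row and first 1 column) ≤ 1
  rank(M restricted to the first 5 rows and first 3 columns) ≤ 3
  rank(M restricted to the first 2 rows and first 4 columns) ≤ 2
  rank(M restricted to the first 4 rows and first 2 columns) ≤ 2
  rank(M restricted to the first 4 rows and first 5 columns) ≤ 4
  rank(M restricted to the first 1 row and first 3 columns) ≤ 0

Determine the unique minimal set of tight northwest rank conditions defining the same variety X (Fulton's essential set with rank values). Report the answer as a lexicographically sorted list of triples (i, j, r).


Computing R[i][j] = min implied NW-rank bound (n=5, 7 conditions):

  row 1: 0 | 0 | 0 | 1 | 1
  row 2: 1 | 1 | 1 | 2 | 2
  row 3: 1 | 2 | 2 | 3 | 3
  row 4: 1 | 2 | 3 | 4 | 4
  row 5: 1 | 2 | 3 | 4 | 5

second differences of R give the permutation w = (4, 1, 2, 3, 5).

1 SE-corner of the 3-cell Rothe diagram gives Ess(w):

[(1, 3, 0)]


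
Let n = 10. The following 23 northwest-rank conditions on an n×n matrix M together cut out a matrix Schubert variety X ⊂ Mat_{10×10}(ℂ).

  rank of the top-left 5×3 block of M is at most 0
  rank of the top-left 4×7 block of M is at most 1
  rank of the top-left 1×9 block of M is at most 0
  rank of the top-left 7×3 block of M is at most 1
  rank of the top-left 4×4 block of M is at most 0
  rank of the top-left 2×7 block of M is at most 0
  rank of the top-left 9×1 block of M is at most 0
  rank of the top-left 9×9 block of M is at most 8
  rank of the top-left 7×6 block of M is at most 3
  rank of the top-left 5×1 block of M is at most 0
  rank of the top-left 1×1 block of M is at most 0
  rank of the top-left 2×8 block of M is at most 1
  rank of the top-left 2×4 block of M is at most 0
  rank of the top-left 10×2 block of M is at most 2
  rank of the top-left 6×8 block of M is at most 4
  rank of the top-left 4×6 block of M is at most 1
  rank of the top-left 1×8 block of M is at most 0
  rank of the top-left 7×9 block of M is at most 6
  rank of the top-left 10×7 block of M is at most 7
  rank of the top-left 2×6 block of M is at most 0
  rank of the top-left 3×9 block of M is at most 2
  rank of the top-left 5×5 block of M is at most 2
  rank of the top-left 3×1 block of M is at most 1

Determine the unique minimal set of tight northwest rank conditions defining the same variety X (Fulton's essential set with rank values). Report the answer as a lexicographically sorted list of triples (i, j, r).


The tightest implied rank at each (i,j), from the 23 conditions:

  R[1]: 0  0  0  0  0  0  0  0  0  1
  R[2]: 0  0  0  0  0  0  0  1  1  2
  R[3]: 0  0  0  0  1  1  1  2  2  3
  R[4]: 0  0  0  0  1  1  1  2  3  4
  R[5]: 0  0  0  1  2  2  2  3  4  5
  R[6]: 0  1  1  2  3  3  3  4  5  6
  R[7]: 0  1  1  2  3  3  4  5  6  7
  R[8]: 0  1  2  3  4  4  5  6  7  8
  R[9]: 0  1  2  3  4  5  6  7  8  9
  R[10]: 1  2  3  4  5  6  7  8  9  10

second differences of R give the permutation w = (10, 8, 5, 9, 4, 2, 7, 3, 6, 1).

8 SE-corners of the 35-cell Rothe diagram give Ess(w):

[(1, 9, 0), (2, 7, 0), (4, 4, 0), (4, 7, 1), (5, 3, 0), (7, 3, 1), (7, 6, 3), (9, 1, 0)]


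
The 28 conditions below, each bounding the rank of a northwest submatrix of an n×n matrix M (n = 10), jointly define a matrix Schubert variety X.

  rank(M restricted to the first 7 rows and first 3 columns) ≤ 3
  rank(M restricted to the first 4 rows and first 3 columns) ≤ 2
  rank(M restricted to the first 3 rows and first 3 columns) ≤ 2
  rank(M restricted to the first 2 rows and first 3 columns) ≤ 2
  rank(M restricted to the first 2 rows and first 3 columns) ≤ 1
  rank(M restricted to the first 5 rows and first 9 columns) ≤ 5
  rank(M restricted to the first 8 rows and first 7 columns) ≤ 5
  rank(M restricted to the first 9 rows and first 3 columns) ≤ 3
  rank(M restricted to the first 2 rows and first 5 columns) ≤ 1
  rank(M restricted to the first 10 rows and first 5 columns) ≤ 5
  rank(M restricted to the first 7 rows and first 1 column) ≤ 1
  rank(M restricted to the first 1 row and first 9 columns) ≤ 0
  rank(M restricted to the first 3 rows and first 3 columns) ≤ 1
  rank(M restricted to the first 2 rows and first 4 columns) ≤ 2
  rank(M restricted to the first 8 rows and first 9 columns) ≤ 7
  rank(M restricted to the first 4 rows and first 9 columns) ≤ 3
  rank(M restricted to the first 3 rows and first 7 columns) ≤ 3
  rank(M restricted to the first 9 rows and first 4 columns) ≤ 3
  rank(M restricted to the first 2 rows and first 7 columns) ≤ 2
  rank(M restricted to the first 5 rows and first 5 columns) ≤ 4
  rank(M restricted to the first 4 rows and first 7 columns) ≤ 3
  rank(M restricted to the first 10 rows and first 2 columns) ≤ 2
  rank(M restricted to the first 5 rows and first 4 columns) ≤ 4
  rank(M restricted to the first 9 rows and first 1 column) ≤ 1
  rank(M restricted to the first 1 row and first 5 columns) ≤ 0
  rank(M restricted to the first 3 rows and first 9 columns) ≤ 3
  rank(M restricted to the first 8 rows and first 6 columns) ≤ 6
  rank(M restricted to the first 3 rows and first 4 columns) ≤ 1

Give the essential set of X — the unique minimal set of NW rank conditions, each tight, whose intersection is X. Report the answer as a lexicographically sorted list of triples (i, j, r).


Computing R[i][j] = min implied NW-rank bound (n=10, 28 conditions):

  i=1: 0, 0, 0, 0, 0, 0, 0, 0, 0, 1
  i=2: 1, 1, 1, 1, 1, 1, 1, 1, 1, 2
  i=3: 1, 1, 1, 1, 2, 2, 2, 2, 2, 3
  i=4: 1, 2, 2, 2, 3, 3, 3, 3, 3, 4
  i=5: 1, 2, 3, 3, 4, 4, 4, 4, 4, 5
  i=6: 1, 2, 3, 3, 4, 5, 5, 5, 5, 6
  i=7: 1, 2, 3, 3, 4, 5, 5, 6, 6, 7
  i=8: 1, 2, 3, 3, 4, 5, 5, 6, 7, 8
  i=9: 1, 2, 3, 3, 4, 5, 6, 7, 8, 9
  i=10: 1, 2, 3, 4, 5, 6, 7, 8, 9, 10

hence w(1..10) = (10, 1, 5, 2, 3, 6, 8, 9, 7, 4).

D(w) has 18 cells with 4 SE-corners; essential set:

[(1, 9, 0), (3, 4, 1), (8, 7, 5), (9, 4, 3)]
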